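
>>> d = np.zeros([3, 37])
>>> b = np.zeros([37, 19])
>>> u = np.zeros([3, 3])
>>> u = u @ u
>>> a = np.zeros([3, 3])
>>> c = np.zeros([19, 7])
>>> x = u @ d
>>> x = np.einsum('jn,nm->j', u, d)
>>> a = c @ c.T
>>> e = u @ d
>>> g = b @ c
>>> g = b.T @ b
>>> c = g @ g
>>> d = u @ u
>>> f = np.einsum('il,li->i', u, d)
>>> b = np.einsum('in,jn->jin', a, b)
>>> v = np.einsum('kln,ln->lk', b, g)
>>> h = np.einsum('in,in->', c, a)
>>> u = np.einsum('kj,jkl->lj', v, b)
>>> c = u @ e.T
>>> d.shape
(3, 3)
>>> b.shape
(37, 19, 19)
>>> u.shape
(19, 37)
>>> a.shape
(19, 19)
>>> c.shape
(19, 3)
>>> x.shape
(3,)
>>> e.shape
(3, 37)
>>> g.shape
(19, 19)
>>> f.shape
(3,)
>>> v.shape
(19, 37)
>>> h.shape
()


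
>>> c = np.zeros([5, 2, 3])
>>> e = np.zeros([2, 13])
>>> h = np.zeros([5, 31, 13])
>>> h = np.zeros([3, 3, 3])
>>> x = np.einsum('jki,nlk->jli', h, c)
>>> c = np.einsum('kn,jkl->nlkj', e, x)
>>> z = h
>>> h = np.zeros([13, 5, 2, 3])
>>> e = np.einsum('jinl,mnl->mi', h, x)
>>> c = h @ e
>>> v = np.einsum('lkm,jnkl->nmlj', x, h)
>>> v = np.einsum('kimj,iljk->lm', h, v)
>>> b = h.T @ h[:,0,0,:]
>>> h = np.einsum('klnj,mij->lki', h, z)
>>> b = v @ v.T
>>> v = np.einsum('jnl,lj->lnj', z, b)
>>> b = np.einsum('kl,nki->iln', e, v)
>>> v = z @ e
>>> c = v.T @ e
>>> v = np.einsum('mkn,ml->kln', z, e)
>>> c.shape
(5, 3, 5)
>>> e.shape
(3, 5)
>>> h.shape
(5, 13, 3)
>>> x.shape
(3, 2, 3)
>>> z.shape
(3, 3, 3)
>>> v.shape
(3, 5, 3)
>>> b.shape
(3, 5, 3)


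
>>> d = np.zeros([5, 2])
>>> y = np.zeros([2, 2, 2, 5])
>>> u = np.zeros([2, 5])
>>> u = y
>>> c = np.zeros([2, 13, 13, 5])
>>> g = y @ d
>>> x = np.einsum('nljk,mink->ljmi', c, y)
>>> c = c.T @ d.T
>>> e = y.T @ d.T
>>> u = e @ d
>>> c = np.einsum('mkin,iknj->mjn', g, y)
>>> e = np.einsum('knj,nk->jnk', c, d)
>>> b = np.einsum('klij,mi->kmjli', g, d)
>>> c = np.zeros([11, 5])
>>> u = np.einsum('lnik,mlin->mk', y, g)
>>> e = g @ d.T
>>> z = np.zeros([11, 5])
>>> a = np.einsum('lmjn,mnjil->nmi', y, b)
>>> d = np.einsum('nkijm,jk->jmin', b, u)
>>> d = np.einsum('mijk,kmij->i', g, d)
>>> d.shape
(2,)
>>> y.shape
(2, 2, 2, 5)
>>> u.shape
(2, 5)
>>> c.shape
(11, 5)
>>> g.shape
(2, 2, 2, 2)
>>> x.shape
(13, 13, 2, 2)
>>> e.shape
(2, 2, 2, 5)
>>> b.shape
(2, 5, 2, 2, 2)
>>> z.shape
(11, 5)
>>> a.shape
(5, 2, 2)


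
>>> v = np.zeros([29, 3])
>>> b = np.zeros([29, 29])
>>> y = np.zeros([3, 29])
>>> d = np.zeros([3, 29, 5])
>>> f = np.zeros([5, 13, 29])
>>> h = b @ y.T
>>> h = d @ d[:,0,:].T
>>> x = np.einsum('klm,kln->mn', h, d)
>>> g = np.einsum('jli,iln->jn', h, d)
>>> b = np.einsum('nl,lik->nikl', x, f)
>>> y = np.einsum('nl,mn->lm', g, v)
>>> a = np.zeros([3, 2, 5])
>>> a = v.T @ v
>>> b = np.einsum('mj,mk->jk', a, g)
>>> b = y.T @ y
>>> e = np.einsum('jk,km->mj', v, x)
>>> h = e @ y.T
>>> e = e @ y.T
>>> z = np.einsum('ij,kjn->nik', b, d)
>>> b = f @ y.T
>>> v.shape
(29, 3)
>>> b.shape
(5, 13, 5)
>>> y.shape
(5, 29)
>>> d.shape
(3, 29, 5)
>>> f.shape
(5, 13, 29)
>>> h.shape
(5, 5)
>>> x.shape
(3, 5)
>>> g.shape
(3, 5)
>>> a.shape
(3, 3)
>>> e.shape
(5, 5)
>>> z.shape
(5, 29, 3)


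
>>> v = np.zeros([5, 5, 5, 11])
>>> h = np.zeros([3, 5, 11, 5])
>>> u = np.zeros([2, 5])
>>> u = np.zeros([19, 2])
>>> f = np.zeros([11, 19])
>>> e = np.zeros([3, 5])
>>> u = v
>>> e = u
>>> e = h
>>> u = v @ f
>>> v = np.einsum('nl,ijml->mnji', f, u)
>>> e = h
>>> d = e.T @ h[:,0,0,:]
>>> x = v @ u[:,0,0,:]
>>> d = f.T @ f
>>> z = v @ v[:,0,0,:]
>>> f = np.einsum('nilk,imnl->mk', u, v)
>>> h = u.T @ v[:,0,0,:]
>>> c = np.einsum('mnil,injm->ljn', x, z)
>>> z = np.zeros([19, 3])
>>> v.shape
(5, 11, 5, 5)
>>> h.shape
(19, 5, 5, 5)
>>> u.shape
(5, 5, 5, 19)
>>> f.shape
(11, 19)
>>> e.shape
(3, 5, 11, 5)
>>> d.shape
(19, 19)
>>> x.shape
(5, 11, 5, 19)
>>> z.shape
(19, 3)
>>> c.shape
(19, 5, 11)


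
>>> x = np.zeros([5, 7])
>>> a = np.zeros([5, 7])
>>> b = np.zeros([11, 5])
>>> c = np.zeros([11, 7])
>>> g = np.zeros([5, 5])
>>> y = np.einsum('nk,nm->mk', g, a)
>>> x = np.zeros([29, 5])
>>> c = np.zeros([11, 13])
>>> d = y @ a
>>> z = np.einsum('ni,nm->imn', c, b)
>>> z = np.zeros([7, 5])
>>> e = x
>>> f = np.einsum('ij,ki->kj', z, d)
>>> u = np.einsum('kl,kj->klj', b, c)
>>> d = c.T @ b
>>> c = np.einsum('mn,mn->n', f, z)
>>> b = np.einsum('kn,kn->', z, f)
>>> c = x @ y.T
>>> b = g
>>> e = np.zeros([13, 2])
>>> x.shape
(29, 5)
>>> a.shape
(5, 7)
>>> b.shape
(5, 5)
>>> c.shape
(29, 7)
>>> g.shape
(5, 5)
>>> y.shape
(7, 5)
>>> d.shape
(13, 5)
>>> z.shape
(7, 5)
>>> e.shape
(13, 2)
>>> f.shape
(7, 5)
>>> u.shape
(11, 5, 13)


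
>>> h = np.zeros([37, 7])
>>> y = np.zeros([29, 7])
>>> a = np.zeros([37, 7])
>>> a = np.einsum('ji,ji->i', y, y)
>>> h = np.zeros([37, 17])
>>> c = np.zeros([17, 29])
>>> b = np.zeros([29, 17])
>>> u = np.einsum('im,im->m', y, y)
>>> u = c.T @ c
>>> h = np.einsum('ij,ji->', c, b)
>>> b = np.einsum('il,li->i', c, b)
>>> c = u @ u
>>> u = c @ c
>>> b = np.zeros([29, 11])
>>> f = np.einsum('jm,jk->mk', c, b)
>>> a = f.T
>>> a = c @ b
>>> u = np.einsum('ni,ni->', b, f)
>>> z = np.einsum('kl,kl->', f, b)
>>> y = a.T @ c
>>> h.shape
()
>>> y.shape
(11, 29)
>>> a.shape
(29, 11)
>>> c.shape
(29, 29)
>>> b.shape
(29, 11)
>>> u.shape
()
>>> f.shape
(29, 11)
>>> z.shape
()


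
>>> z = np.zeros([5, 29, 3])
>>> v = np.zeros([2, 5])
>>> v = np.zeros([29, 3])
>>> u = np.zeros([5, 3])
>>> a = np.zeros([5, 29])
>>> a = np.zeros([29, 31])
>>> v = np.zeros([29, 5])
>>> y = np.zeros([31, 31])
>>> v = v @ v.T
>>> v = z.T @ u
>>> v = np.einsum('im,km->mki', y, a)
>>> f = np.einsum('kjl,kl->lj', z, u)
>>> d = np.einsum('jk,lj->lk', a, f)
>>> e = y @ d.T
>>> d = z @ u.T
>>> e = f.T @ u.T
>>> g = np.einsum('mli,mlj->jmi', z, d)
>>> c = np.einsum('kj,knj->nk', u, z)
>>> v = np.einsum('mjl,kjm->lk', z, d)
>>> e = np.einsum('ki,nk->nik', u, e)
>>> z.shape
(5, 29, 3)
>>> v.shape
(3, 5)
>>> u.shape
(5, 3)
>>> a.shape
(29, 31)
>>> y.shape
(31, 31)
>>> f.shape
(3, 29)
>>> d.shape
(5, 29, 5)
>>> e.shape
(29, 3, 5)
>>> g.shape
(5, 5, 3)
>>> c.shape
(29, 5)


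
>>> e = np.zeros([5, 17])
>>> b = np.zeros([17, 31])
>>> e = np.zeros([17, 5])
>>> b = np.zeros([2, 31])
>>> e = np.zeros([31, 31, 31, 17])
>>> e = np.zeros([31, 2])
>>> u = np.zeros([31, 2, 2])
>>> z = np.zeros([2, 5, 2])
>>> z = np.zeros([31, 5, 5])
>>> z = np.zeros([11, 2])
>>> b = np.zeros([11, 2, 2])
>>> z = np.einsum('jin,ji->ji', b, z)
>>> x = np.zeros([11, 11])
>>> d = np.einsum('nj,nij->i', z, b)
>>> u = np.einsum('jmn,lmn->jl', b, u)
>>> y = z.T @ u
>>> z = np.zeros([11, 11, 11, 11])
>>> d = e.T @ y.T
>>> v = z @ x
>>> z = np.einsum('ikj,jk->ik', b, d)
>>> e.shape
(31, 2)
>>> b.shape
(11, 2, 2)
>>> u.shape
(11, 31)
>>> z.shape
(11, 2)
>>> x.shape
(11, 11)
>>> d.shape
(2, 2)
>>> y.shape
(2, 31)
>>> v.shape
(11, 11, 11, 11)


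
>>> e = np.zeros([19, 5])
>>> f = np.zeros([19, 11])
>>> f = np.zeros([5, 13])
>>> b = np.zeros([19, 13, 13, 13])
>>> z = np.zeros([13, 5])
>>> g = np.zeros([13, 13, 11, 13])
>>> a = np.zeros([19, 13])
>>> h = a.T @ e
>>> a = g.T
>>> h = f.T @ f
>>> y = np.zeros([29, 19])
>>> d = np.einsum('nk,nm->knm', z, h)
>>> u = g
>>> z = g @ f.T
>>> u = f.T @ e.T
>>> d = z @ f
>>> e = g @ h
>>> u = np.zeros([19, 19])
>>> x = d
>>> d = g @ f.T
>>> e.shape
(13, 13, 11, 13)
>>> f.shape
(5, 13)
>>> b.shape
(19, 13, 13, 13)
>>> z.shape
(13, 13, 11, 5)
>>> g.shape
(13, 13, 11, 13)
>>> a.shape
(13, 11, 13, 13)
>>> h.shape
(13, 13)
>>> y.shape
(29, 19)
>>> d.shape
(13, 13, 11, 5)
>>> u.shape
(19, 19)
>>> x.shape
(13, 13, 11, 13)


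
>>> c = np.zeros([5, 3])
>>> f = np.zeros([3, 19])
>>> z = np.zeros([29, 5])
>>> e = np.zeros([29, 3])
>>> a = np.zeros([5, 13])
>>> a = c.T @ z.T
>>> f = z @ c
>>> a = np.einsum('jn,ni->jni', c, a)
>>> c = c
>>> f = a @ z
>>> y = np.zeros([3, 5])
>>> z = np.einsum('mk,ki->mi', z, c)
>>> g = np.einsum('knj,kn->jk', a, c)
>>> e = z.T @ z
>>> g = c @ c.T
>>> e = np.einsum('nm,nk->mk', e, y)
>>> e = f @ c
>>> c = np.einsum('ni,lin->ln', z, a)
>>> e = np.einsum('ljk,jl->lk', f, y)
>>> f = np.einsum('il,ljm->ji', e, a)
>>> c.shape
(5, 29)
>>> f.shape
(3, 5)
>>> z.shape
(29, 3)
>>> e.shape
(5, 5)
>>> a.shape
(5, 3, 29)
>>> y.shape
(3, 5)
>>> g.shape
(5, 5)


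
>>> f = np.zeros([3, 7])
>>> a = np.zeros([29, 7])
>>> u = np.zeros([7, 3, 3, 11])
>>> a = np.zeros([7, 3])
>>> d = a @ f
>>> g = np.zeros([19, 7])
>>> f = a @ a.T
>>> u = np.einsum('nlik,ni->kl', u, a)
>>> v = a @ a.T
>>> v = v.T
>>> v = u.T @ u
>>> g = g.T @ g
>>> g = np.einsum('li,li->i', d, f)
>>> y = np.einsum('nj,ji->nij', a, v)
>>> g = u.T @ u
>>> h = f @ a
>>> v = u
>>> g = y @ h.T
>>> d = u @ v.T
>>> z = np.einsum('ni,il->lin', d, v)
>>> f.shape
(7, 7)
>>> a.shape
(7, 3)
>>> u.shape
(11, 3)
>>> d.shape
(11, 11)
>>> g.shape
(7, 3, 7)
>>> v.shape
(11, 3)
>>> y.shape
(7, 3, 3)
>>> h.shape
(7, 3)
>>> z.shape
(3, 11, 11)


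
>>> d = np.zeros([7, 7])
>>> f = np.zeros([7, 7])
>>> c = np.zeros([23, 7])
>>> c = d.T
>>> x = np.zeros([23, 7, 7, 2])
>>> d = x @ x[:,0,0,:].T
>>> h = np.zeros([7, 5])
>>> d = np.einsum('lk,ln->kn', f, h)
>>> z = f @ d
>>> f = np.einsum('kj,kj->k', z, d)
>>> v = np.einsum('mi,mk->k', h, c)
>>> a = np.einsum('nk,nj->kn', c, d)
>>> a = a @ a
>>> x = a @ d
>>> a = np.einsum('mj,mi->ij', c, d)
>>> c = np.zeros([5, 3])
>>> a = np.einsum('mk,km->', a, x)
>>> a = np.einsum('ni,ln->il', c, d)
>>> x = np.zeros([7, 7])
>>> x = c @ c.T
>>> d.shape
(7, 5)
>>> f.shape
(7,)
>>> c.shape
(5, 3)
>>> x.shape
(5, 5)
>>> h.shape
(7, 5)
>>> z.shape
(7, 5)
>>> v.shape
(7,)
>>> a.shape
(3, 7)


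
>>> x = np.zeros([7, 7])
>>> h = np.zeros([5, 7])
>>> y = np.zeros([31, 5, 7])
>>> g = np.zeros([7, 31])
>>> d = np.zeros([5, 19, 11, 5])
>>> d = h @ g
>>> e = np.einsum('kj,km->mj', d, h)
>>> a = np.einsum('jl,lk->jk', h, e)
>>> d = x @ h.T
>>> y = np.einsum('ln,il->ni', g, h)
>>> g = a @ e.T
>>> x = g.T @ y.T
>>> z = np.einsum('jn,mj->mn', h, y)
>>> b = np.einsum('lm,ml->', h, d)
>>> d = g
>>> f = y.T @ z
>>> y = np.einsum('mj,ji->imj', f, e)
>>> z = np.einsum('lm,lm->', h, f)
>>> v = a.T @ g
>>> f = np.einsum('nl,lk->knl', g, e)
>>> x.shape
(7, 31)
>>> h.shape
(5, 7)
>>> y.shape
(31, 5, 7)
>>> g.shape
(5, 7)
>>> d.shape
(5, 7)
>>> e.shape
(7, 31)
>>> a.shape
(5, 31)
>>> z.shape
()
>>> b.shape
()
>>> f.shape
(31, 5, 7)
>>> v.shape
(31, 7)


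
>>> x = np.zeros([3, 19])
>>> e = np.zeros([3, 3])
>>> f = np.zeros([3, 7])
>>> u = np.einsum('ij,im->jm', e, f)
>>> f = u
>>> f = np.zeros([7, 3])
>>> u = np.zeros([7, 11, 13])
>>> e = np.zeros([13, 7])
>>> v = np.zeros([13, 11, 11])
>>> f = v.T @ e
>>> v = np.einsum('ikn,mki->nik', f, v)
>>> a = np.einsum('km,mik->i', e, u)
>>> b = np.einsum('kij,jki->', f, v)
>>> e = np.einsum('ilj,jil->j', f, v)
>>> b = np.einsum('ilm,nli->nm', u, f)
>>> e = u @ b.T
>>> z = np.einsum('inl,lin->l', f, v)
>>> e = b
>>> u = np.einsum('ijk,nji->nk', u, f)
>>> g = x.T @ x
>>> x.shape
(3, 19)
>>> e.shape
(11, 13)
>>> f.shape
(11, 11, 7)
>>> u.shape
(11, 13)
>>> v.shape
(7, 11, 11)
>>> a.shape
(11,)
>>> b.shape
(11, 13)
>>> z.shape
(7,)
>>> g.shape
(19, 19)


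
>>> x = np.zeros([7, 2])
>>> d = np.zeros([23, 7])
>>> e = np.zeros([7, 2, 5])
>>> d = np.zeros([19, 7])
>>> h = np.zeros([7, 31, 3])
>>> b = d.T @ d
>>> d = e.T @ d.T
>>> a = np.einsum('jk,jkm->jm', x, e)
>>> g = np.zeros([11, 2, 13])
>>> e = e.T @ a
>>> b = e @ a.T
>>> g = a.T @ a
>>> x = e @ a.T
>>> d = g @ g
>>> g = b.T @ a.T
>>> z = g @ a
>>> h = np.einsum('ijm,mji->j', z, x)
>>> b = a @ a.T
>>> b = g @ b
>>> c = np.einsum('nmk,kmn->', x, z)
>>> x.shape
(5, 2, 7)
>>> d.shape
(5, 5)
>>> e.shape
(5, 2, 5)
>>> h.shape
(2,)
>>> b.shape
(7, 2, 7)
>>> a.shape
(7, 5)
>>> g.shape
(7, 2, 7)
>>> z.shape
(7, 2, 5)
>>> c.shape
()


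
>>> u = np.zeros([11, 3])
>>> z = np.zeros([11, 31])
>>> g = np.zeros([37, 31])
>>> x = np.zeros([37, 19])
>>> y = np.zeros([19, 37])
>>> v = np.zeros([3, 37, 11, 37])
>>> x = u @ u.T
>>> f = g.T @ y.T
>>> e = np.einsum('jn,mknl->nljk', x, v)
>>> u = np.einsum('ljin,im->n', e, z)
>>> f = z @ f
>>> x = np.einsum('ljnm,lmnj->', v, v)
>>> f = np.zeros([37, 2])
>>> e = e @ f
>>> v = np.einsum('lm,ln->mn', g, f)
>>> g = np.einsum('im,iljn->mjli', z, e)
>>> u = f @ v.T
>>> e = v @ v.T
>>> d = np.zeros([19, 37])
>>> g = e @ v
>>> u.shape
(37, 31)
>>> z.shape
(11, 31)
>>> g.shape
(31, 2)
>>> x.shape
()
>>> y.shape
(19, 37)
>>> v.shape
(31, 2)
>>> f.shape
(37, 2)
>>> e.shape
(31, 31)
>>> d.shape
(19, 37)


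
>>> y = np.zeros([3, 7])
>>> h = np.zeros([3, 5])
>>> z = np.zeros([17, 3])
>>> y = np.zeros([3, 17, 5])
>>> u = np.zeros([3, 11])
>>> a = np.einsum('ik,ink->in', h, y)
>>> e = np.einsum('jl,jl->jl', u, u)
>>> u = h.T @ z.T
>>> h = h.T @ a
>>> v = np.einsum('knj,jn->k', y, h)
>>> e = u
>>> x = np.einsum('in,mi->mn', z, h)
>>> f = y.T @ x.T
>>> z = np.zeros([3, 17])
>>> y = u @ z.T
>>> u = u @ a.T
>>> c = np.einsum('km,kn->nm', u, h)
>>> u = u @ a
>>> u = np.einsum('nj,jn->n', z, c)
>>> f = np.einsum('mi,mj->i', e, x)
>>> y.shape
(5, 3)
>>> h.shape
(5, 17)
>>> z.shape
(3, 17)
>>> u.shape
(3,)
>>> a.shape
(3, 17)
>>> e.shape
(5, 17)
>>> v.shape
(3,)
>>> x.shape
(5, 3)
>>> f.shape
(17,)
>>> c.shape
(17, 3)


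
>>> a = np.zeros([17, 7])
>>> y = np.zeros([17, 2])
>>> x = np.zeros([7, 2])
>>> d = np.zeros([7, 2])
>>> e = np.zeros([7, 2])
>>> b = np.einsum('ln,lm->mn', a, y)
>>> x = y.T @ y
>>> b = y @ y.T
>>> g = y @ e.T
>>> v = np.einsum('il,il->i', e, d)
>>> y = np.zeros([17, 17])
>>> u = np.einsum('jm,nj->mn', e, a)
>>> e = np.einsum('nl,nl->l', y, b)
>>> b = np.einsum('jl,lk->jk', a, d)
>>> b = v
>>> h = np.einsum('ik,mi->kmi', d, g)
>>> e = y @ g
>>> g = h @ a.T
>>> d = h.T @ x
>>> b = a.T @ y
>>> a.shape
(17, 7)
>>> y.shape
(17, 17)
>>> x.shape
(2, 2)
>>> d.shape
(7, 17, 2)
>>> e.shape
(17, 7)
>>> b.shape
(7, 17)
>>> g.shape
(2, 17, 17)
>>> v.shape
(7,)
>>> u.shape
(2, 17)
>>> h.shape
(2, 17, 7)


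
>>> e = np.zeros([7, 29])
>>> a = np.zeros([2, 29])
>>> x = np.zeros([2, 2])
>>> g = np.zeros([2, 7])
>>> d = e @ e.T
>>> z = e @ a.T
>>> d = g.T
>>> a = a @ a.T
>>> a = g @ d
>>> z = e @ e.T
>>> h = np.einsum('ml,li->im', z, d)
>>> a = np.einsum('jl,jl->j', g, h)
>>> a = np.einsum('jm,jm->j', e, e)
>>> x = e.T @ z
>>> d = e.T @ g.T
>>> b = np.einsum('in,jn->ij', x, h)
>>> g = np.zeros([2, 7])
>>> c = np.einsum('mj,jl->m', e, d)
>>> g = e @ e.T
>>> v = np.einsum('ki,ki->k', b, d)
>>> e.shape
(7, 29)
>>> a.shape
(7,)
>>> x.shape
(29, 7)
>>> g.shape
(7, 7)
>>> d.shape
(29, 2)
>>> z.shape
(7, 7)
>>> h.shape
(2, 7)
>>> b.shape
(29, 2)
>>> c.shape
(7,)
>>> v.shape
(29,)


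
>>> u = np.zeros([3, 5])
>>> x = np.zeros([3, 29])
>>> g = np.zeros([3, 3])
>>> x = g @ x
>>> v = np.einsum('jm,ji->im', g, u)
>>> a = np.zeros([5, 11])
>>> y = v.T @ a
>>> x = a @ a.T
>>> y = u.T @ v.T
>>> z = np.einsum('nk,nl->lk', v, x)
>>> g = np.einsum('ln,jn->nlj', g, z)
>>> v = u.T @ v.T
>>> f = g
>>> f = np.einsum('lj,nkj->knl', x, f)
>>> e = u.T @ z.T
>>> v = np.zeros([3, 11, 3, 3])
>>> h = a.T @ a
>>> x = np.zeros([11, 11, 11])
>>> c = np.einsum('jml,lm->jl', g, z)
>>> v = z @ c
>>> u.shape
(3, 5)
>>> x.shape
(11, 11, 11)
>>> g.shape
(3, 3, 5)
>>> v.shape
(5, 5)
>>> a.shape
(5, 11)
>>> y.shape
(5, 5)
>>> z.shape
(5, 3)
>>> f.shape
(3, 3, 5)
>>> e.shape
(5, 5)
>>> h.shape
(11, 11)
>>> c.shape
(3, 5)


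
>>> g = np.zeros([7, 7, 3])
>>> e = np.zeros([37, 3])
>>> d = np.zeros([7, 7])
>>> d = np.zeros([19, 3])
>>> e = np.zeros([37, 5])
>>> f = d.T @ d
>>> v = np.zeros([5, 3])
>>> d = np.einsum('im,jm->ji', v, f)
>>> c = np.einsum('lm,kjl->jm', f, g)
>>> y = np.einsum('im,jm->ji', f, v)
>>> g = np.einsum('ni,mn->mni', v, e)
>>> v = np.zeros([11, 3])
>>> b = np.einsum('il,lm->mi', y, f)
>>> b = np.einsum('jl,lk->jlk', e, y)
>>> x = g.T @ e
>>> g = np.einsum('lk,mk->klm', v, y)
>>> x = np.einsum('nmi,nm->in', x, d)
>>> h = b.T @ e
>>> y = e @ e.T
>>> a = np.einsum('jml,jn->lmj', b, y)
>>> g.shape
(3, 11, 5)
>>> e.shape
(37, 5)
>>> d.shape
(3, 5)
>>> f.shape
(3, 3)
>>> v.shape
(11, 3)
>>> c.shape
(7, 3)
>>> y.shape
(37, 37)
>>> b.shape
(37, 5, 3)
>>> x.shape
(5, 3)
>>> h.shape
(3, 5, 5)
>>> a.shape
(3, 5, 37)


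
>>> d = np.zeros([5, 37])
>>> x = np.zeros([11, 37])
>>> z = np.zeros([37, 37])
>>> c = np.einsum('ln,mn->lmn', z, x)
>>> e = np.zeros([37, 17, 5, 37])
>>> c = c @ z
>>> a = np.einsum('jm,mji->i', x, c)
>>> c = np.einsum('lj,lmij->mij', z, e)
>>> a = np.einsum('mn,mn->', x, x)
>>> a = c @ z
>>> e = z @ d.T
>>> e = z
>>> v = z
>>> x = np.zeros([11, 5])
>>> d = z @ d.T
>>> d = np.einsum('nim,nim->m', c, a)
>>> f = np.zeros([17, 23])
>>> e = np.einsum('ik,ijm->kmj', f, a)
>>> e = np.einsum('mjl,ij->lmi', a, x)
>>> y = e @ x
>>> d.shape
(37,)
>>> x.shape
(11, 5)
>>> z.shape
(37, 37)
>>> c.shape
(17, 5, 37)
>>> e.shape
(37, 17, 11)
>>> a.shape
(17, 5, 37)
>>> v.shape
(37, 37)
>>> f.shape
(17, 23)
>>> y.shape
(37, 17, 5)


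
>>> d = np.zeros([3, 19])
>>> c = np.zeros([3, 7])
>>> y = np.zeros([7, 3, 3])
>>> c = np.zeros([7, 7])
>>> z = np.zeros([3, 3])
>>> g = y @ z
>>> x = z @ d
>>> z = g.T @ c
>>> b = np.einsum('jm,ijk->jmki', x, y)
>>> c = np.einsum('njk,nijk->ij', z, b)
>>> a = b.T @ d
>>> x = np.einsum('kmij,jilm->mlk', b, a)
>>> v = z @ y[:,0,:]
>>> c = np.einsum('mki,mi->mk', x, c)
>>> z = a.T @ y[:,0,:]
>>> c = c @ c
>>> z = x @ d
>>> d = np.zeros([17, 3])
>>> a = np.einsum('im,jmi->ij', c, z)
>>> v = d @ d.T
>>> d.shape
(17, 3)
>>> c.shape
(19, 19)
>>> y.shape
(7, 3, 3)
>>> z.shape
(19, 19, 19)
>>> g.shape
(7, 3, 3)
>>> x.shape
(19, 19, 3)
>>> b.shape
(3, 19, 3, 7)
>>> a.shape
(19, 19)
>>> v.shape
(17, 17)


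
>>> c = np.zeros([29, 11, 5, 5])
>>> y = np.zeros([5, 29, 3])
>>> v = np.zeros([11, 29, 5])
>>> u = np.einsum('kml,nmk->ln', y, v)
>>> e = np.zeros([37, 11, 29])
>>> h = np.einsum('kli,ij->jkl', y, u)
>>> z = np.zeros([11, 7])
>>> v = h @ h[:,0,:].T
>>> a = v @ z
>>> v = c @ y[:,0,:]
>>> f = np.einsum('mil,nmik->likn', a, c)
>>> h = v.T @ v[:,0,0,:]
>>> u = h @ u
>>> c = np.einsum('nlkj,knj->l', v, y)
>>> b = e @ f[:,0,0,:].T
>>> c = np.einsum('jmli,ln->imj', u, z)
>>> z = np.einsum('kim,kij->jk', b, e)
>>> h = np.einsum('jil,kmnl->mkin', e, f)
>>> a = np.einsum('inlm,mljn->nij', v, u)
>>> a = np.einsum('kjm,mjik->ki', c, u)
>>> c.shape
(11, 5, 3)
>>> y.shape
(5, 29, 3)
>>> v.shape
(29, 11, 5, 3)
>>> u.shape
(3, 5, 11, 11)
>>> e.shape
(37, 11, 29)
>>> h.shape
(5, 7, 11, 5)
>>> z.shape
(29, 37)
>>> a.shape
(11, 11)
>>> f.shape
(7, 5, 5, 29)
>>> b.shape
(37, 11, 7)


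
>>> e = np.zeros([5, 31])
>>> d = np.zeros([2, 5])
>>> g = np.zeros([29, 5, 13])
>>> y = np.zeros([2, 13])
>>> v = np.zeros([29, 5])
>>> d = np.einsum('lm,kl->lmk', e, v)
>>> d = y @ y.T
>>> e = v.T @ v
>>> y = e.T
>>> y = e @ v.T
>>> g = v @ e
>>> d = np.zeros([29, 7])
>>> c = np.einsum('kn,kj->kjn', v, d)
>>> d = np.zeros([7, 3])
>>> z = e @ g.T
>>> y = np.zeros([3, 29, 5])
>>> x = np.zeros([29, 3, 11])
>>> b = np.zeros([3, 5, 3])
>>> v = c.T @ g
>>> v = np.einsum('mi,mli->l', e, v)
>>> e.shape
(5, 5)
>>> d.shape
(7, 3)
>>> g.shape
(29, 5)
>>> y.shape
(3, 29, 5)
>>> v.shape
(7,)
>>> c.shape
(29, 7, 5)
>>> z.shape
(5, 29)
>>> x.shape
(29, 3, 11)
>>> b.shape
(3, 5, 3)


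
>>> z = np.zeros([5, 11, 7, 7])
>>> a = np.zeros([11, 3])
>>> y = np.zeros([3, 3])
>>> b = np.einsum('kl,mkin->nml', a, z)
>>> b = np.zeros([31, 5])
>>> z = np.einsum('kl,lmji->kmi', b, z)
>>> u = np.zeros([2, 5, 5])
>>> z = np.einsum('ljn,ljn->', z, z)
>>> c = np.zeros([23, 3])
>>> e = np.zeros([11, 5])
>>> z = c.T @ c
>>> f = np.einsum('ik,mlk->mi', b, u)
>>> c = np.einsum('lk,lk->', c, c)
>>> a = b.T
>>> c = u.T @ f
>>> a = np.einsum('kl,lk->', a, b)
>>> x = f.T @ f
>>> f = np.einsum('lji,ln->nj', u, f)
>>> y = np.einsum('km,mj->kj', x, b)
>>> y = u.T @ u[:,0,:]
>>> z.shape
(3, 3)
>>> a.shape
()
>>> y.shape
(5, 5, 5)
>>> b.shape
(31, 5)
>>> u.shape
(2, 5, 5)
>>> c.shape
(5, 5, 31)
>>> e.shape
(11, 5)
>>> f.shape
(31, 5)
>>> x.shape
(31, 31)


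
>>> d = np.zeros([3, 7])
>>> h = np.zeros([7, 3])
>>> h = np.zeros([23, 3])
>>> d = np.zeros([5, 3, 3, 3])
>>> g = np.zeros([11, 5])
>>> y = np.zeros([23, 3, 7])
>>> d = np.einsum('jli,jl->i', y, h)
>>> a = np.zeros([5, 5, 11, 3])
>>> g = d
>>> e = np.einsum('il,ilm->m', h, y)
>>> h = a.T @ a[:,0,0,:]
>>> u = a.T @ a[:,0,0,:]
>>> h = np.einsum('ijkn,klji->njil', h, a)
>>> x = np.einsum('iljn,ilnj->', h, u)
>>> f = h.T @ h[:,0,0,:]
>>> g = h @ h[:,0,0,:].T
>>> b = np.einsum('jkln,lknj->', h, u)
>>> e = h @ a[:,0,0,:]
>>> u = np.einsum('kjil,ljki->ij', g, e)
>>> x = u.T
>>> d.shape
(7,)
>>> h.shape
(3, 11, 3, 5)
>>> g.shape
(3, 11, 3, 3)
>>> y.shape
(23, 3, 7)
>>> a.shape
(5, 5, 11, 3)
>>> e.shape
(3, 11, 3, 3)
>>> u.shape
(3, 11)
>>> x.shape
(11, 3)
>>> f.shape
(5, 3, 11, 5)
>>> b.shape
()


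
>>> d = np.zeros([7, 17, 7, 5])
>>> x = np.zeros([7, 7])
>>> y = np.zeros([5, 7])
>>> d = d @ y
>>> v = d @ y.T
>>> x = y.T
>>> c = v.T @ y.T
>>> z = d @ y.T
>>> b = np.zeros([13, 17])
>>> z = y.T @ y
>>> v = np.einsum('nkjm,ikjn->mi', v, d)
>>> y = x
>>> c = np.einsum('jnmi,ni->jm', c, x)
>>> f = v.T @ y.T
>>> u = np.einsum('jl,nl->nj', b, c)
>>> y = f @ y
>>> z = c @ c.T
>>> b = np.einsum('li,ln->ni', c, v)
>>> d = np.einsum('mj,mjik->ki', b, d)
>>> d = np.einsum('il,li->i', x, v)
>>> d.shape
(7,)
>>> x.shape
(7, 5)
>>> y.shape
(7, 5)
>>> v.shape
(5, 7)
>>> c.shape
(5, 17)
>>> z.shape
(5, 5)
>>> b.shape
(7, 17)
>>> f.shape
(7, 7)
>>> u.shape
(5, 13)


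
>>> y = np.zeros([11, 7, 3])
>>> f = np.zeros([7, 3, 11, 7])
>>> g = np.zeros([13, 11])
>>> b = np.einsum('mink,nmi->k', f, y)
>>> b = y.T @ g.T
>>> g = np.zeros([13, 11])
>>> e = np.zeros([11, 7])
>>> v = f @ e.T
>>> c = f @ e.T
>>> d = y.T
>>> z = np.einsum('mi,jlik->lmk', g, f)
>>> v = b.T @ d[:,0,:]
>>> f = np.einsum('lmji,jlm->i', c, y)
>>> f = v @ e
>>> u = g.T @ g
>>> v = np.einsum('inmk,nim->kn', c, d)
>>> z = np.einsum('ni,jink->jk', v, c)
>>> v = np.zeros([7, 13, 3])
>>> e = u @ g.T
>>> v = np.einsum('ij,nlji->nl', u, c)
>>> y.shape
(11, 7, 3)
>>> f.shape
(13, 7, 7)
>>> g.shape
(13, 11)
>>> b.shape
(3, 7, 13)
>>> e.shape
(11, 13)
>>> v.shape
(7, 3)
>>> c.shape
(7, 3, 11, 11)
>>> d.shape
(3, 7, 11)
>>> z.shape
(7, 11)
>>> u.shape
(11, 11)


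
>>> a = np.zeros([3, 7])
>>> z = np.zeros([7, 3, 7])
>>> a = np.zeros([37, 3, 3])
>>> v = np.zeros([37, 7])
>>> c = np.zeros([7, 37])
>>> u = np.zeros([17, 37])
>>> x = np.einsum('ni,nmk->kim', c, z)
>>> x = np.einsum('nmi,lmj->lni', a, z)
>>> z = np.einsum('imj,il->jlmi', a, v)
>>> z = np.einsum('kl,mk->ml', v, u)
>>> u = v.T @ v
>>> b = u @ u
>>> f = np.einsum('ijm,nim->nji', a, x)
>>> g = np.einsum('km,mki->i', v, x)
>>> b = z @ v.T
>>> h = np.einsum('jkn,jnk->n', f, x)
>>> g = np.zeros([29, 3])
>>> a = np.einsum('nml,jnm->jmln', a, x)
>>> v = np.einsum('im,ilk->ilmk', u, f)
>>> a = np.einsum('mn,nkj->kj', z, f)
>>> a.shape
(3, 37)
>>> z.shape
(17, 7)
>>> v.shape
(7, 3, 7, 37)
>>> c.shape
(7, 37)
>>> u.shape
(7, 7)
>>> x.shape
(7, 37, 3)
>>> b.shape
(17, 37)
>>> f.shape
(7, 3, 37)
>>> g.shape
(29, 3)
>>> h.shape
(37,)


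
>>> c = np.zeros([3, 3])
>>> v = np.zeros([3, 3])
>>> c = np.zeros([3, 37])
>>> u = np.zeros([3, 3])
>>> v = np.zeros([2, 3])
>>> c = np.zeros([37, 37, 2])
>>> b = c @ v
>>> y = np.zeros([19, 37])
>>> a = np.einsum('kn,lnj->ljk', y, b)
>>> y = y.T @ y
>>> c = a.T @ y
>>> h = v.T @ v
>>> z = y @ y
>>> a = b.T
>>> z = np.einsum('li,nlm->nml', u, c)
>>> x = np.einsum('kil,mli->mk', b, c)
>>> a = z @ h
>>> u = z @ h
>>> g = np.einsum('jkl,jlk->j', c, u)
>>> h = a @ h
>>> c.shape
(19, 3, 37)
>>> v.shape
(2, 3)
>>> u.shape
(19, 37, 3)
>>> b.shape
(37, 37, 3)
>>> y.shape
(37, 37)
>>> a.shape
(19, 37, 3)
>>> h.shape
(19, 37, 3)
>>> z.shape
(19, 37, 3)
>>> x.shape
(19, 37)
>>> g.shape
(19,)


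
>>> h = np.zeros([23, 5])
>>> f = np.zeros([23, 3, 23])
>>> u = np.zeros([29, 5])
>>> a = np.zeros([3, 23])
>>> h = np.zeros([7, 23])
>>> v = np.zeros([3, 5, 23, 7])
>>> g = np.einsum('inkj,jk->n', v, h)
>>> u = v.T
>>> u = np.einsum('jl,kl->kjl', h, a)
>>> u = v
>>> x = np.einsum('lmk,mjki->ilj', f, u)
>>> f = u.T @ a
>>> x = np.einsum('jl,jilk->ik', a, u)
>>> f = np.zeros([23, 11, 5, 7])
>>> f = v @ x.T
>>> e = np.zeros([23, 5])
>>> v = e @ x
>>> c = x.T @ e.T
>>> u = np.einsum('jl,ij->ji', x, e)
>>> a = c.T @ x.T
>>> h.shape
(7, 23)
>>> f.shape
(3, 5, 23, 5)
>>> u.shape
(5, 23)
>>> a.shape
(23, 5)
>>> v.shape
(23, 7)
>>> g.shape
(5,)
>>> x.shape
(5, 7)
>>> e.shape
(23, 5)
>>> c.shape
(7, 23)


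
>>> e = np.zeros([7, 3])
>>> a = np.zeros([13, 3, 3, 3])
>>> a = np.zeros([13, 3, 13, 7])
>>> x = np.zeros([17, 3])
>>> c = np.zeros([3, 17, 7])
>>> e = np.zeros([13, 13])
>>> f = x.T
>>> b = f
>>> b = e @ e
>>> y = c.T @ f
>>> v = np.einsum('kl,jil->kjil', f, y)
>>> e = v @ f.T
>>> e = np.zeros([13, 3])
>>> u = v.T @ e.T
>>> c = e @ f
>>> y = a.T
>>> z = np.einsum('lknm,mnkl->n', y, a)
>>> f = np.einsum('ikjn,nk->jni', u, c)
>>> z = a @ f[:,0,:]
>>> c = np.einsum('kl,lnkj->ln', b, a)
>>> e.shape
(13, 3)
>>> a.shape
(13, 3, 13, 7)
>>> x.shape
(17, 3)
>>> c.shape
(13, 3)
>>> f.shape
(7, 13, 17)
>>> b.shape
(13, 13)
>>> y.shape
(7, 13, 3, 13)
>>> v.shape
(3, 7, 17, 17)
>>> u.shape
(17, 17, 7, 13)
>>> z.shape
(13, 3, 13, 17)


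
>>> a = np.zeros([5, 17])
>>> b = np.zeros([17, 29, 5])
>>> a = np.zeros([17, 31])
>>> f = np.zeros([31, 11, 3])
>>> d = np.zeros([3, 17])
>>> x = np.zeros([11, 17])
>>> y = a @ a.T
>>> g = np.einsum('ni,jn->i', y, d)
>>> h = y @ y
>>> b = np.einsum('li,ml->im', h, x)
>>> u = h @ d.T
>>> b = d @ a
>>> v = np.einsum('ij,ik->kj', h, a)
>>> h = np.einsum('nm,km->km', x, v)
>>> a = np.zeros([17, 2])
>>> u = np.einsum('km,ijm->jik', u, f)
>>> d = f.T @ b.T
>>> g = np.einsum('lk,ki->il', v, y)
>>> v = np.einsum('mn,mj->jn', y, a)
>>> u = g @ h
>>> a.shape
(17, 2)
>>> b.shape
(3, 31)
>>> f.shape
(31, 11, 3)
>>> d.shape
(3, 11, 3)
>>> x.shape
(11, 17)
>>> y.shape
(17, 17)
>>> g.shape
(17, 31)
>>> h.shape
(31, 17)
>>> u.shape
(17, 17)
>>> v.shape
(2, 17)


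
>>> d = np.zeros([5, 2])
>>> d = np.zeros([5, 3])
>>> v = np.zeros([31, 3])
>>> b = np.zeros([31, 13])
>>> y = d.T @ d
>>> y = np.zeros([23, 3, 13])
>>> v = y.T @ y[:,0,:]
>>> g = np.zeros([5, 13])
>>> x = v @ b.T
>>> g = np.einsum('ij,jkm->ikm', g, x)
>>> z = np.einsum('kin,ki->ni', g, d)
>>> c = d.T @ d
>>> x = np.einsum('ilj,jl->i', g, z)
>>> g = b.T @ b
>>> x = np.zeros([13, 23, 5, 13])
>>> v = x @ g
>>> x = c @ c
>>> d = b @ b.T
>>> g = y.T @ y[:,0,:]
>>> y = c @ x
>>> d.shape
(31, 31)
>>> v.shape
(13, 23, 5, 13)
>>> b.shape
(31, 13)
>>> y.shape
(3, 3)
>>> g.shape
(13, 3, 13)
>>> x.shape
(3, 3)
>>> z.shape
(31, 3)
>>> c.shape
(3, 3)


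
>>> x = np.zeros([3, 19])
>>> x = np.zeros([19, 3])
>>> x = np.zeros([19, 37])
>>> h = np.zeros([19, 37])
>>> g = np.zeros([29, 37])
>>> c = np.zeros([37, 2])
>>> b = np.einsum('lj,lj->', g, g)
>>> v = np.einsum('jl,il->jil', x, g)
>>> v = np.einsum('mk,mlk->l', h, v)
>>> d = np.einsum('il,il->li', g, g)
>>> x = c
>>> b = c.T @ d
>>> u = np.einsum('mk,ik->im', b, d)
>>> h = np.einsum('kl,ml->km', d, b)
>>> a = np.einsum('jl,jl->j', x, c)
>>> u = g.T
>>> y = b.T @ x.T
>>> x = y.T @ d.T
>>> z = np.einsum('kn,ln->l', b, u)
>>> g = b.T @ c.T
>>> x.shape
(37, 37)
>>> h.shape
(37, 2)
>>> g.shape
(29, 37)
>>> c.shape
(37, 2)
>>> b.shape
(2, 29)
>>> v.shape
(29,)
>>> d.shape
(37, 29)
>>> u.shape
(37, 29)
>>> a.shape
(37,)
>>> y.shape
(29, 37)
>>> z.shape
(37,)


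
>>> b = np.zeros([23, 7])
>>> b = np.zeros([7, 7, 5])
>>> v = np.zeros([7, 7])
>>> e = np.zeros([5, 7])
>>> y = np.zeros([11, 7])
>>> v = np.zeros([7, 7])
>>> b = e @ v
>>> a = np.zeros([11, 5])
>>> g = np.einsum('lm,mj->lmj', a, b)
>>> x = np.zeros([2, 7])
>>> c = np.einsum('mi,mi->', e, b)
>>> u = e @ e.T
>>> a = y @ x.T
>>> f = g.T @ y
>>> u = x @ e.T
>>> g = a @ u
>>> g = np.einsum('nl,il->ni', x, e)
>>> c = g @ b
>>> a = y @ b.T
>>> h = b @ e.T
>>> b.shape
(5, 7)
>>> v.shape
(7, 7)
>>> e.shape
(5, 7)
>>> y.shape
(11, 7)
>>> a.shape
(11, 5)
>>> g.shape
(2, 5)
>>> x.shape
(2, 7)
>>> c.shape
(2, 7)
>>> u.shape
(2, 5)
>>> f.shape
(7, 5, 7)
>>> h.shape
(5, 5)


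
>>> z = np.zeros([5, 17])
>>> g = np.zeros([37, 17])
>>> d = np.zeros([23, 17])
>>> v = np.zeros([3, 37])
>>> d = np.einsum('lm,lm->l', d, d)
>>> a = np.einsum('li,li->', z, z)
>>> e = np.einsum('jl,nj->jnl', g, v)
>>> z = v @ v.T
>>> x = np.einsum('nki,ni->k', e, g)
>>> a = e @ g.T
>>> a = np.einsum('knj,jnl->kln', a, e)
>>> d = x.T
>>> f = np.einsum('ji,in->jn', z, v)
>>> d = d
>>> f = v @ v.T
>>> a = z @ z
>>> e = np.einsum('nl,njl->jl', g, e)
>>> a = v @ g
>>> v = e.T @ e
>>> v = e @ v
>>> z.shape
(3, 3)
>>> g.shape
(37, 17)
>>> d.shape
(3,)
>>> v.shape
(3, 17)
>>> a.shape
(3, 17)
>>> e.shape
(3, 17)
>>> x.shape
(3,)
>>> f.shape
(3, 3)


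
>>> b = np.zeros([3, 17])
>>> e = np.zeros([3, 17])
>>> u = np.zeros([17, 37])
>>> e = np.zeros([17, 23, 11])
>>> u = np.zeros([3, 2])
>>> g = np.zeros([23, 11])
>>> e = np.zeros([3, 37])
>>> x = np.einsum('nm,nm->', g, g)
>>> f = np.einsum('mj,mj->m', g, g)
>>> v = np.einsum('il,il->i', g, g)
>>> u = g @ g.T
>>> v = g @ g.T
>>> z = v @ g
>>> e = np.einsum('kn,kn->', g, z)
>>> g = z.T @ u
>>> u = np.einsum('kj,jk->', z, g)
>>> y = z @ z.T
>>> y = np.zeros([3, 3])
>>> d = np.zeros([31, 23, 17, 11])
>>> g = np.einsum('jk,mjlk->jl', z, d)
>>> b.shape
(3, 17)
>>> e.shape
()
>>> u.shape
()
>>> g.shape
(23, 17)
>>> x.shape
()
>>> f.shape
(23,)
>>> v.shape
(23, 23)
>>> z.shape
(23, 11)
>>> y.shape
(3, 3)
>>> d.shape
(31, 23, 17, 11)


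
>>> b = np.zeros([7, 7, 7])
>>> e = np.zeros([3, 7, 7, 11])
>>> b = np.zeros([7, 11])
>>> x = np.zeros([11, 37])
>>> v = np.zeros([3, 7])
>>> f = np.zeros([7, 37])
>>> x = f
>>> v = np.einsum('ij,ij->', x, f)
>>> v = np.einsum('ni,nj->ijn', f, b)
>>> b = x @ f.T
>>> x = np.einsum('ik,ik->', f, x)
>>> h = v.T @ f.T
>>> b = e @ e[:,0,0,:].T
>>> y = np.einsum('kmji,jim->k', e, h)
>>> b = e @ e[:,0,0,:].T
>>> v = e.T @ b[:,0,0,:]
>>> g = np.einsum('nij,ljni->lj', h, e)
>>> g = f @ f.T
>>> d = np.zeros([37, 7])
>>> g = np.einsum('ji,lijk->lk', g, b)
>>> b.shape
(3, 7, 7, 3)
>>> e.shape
(3, 7, 7, 11)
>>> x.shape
()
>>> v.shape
(11, 7, 7, 3)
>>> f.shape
(7, 37)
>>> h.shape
(7, 11, 7)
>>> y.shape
(3,)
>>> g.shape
(3, 3)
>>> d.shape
(37, 7)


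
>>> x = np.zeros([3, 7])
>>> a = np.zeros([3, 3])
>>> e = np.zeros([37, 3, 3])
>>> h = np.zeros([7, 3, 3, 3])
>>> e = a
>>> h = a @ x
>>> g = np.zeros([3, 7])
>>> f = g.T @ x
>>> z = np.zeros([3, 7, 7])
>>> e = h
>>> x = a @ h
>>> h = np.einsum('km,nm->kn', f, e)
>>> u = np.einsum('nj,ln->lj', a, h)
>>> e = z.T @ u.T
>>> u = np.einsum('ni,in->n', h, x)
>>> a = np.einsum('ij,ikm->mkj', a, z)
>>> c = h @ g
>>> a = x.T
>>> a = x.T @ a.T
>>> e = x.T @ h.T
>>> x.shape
(3, 7)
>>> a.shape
(7, 7)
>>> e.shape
(7, 7)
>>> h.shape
(7, 3)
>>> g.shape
(3, 7)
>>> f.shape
(7, 7)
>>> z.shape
(3, 7, 7)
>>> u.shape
(7,)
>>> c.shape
(7, 7)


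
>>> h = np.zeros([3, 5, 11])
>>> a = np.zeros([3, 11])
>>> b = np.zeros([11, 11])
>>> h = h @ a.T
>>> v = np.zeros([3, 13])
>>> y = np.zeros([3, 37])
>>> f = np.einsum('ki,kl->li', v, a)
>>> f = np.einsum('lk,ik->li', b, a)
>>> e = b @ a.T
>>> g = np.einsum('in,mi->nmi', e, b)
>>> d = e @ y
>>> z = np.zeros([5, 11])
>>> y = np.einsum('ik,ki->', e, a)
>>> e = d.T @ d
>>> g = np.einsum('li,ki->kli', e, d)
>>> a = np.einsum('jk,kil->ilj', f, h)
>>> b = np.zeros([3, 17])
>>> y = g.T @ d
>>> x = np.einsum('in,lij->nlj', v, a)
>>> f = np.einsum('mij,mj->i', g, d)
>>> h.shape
(3, 5, 3)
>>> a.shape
(5, 3, 11)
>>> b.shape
(3, 17)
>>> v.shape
(3, 13)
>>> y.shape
(37, 37, 37)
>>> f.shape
(37,)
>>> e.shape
(37, 37)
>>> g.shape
(11, 37, 37)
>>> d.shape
(11, 37)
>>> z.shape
(5, 11)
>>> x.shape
(13, 5, 11)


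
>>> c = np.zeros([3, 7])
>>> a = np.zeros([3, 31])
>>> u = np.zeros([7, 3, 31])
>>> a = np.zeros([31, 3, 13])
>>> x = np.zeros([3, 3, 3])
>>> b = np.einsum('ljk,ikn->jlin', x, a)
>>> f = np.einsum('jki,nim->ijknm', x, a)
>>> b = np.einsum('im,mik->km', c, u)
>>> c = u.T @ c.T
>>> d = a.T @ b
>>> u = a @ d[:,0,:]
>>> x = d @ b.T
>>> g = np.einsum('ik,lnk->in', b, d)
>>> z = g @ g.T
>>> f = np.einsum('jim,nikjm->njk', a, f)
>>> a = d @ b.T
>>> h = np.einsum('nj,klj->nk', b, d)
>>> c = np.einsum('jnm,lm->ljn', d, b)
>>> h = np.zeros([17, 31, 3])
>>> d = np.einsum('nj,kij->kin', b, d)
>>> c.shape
(31, 13, 3)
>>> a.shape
(13, 3, 31)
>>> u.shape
(31, 3, 7)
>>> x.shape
(13, 3, 31)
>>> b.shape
(31, 7)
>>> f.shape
(3, 31, 3)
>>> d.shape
(13, 3, 31)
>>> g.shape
(31, 3)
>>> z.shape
(31, 31)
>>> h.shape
(17, 31, 3)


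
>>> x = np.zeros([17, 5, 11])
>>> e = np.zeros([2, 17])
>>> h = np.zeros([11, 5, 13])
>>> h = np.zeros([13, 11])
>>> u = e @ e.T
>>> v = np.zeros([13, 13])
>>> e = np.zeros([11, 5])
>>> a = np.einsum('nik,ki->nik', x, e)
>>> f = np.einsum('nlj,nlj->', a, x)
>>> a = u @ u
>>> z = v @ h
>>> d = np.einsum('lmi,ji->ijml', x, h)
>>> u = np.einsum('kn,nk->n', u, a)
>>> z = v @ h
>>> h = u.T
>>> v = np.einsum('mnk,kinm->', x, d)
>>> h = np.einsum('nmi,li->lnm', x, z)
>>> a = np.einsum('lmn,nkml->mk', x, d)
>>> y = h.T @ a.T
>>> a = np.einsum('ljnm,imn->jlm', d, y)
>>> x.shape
(17, 5, 11)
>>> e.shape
(11, 5)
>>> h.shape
(13, 17, 5)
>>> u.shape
(2,)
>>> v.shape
()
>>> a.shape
(13, 11, 17)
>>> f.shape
()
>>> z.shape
(13, 11)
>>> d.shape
(11, 13, 5, 17)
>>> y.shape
(5, 17, 5)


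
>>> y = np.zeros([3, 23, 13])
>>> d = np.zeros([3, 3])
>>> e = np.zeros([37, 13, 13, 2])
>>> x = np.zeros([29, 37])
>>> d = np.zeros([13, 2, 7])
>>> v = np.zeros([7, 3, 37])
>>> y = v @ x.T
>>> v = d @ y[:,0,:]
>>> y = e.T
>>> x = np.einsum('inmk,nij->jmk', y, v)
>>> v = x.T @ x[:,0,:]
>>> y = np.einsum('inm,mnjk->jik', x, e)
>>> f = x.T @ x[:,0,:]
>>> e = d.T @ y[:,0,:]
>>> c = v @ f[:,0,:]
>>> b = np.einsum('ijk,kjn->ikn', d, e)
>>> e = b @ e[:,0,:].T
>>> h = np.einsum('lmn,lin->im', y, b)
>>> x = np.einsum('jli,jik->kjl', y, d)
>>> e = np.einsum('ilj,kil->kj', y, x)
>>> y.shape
(13, 29, 2)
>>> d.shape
(13, 2, 7)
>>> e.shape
(7, 2)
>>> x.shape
(7, 13, 29)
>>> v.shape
(37, 13, 37)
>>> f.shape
(37, 13, 37)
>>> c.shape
(37, 13, 37)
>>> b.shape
(13, 7, 2)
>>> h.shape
(7, 29)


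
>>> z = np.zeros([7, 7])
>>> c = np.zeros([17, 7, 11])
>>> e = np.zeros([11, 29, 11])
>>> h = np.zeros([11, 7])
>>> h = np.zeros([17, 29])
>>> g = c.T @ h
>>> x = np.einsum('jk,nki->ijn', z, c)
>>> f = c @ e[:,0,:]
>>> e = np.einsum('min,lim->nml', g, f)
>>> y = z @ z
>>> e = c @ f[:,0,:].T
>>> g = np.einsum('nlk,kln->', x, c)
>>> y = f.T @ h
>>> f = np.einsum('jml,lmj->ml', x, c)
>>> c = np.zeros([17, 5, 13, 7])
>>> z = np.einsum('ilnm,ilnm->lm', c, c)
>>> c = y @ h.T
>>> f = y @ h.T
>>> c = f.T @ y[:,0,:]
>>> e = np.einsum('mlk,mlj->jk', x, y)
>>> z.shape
(5, 7)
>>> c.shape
(17, 7, 29)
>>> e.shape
(29, 17)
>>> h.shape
(17, 29)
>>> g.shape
()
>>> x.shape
(11, 7, 17)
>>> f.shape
(11, 7, 17)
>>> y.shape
(11, 7, 29)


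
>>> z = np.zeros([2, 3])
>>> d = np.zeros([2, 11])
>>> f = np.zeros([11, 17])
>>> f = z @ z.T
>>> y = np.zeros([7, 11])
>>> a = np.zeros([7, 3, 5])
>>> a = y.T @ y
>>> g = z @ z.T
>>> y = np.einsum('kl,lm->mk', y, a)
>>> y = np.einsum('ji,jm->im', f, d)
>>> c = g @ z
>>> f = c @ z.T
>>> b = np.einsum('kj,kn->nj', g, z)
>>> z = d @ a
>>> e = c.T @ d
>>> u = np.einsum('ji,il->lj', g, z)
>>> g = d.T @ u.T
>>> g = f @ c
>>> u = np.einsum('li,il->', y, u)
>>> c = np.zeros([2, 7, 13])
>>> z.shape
(2, 11)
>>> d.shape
(2, 11)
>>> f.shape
(2, 2)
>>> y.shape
(2, 11)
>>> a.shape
(11, 11)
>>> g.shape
(2, 3)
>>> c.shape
(2, 7, 13)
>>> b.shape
(3, 2)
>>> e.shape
(3, 11)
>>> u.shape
()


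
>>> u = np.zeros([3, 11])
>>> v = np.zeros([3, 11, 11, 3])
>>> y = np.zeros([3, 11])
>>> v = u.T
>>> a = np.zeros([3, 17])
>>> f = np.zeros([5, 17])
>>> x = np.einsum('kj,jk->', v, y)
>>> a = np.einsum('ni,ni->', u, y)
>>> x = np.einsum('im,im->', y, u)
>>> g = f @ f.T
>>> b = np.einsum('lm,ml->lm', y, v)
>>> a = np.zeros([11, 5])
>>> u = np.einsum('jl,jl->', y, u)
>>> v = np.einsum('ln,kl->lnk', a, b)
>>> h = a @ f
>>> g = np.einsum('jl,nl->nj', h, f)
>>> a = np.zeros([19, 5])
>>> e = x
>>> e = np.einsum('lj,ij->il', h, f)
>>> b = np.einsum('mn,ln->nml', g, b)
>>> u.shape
()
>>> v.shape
(11, 5, 3)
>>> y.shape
(3, 11)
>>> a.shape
(19, 5)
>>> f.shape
(5, 17)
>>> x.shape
()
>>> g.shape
(5, 11)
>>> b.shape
(11, 5, 3)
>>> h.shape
(11, 17)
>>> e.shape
(5, 11)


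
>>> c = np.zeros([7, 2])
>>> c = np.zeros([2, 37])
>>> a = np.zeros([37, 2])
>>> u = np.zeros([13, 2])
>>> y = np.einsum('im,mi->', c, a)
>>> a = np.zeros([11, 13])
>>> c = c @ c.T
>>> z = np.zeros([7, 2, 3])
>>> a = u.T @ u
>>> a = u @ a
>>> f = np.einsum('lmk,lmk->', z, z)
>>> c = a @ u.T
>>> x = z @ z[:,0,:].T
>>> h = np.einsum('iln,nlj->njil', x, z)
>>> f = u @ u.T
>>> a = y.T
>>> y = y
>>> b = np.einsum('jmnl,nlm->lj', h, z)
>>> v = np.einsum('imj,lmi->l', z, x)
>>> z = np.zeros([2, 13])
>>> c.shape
(13, 13)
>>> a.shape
()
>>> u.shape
(13, 2)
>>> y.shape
()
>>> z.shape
(2, 13)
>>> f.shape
(13, 13)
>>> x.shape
(7, 2, 7)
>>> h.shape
(7, 3, 7, 2)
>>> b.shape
(2, 7)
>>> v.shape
(7,)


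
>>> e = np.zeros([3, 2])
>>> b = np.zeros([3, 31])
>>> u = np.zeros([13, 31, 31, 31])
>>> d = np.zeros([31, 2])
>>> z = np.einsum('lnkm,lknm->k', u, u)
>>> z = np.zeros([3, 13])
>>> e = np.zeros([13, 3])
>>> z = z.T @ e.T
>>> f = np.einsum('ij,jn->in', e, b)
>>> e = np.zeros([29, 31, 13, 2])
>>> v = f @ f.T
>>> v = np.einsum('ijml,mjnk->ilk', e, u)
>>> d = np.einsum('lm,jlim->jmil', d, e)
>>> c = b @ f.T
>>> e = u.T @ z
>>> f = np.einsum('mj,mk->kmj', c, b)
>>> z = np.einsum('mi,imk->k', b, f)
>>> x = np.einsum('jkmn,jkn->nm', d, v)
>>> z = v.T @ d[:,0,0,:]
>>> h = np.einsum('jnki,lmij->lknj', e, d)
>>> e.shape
(31, 31, 31, 13)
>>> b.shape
(3, 31)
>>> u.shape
(13, 31, 31, 31)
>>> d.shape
(29, 2, 13, 31)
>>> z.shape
(31, 2, 31)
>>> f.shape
(31, 3, 13)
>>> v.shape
(29, 2, 31)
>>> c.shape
(3, 13)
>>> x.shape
(31, 13)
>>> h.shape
(29, 31, 31, 31)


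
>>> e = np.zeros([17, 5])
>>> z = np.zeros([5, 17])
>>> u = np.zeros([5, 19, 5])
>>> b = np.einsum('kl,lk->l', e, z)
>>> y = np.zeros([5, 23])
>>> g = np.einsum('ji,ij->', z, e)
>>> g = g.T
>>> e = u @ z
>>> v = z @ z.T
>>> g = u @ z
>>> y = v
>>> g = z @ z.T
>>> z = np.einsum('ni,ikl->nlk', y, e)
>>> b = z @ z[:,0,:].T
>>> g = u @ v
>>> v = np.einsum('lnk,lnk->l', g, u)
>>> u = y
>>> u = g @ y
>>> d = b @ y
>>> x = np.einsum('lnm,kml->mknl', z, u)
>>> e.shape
(5, 19, 17)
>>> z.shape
(5, 17, 19)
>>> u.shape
(5, 19, 5)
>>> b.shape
(5, 17, 5)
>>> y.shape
(5, 5)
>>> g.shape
(5, 19, 5)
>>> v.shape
(5,)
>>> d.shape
(5, 17, 5)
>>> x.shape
(19, 5, 17, 5)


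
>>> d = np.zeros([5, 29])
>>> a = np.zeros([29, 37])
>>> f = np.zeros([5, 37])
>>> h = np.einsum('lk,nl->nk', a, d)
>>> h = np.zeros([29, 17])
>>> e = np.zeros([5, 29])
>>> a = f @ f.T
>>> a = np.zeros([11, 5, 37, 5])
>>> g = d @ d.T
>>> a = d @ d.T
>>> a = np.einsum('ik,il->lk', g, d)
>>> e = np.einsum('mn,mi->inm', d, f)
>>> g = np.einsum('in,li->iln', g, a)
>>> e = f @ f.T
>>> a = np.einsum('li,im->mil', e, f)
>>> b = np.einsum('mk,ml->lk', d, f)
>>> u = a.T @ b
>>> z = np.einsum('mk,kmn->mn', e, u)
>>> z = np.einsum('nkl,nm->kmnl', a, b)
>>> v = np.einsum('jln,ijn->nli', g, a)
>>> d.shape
(5, 29)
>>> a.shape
(37, 5, 5)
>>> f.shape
(5, 37)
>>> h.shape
(29, 17)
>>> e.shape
(5, 5)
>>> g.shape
(5, 29, 5)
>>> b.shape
(37, 29)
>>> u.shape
(5, 5, 29)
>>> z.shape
(5, 29, 37, 5)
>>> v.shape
(5, 29, 37)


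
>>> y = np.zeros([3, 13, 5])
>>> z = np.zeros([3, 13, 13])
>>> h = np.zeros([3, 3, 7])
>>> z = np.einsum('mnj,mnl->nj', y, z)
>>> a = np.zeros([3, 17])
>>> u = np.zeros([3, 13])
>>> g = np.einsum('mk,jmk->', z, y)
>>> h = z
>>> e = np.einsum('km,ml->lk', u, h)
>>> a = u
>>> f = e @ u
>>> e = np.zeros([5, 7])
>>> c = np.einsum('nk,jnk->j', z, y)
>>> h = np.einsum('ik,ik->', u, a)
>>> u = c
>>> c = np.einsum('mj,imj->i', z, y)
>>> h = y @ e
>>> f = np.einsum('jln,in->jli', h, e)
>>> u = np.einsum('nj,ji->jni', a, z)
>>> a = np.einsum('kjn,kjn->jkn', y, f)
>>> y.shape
(3, 13, 5)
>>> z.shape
(13, 5)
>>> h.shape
(3, 13, 7)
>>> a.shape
(13, 3, 5)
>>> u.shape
(13, 3, 5)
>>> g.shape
()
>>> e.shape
(5, 7)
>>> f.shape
(3, 13, 5)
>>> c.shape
(3,)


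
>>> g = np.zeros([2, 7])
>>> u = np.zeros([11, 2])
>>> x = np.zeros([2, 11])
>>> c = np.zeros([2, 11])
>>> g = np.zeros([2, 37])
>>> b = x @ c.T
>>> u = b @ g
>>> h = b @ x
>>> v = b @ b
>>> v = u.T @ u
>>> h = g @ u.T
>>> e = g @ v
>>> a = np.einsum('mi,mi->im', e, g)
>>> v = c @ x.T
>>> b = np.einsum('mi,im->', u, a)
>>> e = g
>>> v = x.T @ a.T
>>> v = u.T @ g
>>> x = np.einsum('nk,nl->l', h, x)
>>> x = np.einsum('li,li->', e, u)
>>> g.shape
(2, 37)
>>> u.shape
(2, 37)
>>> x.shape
()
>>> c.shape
(2, 11)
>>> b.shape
()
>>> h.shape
(2, 2)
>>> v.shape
(37, 37)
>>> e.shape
(2, 37)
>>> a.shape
(37, 2)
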